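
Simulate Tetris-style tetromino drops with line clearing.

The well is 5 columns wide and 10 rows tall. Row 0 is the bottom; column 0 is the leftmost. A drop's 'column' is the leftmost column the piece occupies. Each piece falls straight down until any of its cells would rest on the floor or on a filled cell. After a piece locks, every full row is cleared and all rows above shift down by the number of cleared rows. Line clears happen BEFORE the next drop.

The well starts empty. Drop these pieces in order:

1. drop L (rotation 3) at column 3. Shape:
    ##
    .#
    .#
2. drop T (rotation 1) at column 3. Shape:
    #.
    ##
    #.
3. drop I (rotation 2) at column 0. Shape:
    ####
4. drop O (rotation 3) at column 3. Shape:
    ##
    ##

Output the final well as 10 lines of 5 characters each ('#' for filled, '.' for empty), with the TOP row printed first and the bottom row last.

Answer: .....
...##
...##
####.
...#.
...##
...#.
...##
....#
....#

Derivation:
Drop 1: L rot3 at col 3 lands with bottom-row=0; cleared 0 line(s) (total 0); column heights now [0 0 0 3 3], max=3
Drop 2: T rot1 at col 3 lands with bottom-row=3; cleared 0 line(s) (total 0); column heights now [0 0 0 6 5], max=6
Drop 3: I rot2 at col 0 lands with bottom-row=6; cleared 0 line(s) (total 0); column heights now [7 7 7 7 5], max=7
Drop 4: O rot3 at col 3 lands with bottom-row=7; cleared 0 line(s) (total 0); column heights now [7 7 7 9 9], max=9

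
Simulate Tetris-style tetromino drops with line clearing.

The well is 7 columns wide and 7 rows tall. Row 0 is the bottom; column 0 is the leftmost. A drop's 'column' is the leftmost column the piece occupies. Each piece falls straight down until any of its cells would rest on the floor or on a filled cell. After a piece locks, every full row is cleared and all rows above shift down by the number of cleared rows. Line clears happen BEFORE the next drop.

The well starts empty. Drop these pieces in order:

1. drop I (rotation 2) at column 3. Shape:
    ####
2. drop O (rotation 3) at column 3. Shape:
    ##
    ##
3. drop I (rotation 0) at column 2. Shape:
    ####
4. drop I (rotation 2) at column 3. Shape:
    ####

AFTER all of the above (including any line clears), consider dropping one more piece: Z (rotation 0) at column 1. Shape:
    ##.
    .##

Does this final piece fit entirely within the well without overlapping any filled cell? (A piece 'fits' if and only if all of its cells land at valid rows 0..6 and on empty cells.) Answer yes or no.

Drop 1: I rot2 at col 3 lands with bottom-row=0; cleared 0 line(s) (total 0); column heights now [0 0 0 1 1 1 1], max=1
Drop 2: O rot3 at col 3 lands with bottom-row=1; cleared 0 line(s) (total 0); column heights now [0 0 0 3 3 1 1], max=3
Drop 3: I rot0 at col 2 lands with bottom-row=3; cleared 0 line(s) (total 0); column heights now [0 0 4 4 4 4 1], max=4
Drop 4: I rot2 at col 3 lands with bottom-row=4; cleared 0 line(s) (total 0); column heights now [0 0 4 5 5 5 5], max=5
Test piece Z rot0 at col 1 (width 3): heights before test = [0 0 4 5 5 5 5]; fits = True

Answer: yes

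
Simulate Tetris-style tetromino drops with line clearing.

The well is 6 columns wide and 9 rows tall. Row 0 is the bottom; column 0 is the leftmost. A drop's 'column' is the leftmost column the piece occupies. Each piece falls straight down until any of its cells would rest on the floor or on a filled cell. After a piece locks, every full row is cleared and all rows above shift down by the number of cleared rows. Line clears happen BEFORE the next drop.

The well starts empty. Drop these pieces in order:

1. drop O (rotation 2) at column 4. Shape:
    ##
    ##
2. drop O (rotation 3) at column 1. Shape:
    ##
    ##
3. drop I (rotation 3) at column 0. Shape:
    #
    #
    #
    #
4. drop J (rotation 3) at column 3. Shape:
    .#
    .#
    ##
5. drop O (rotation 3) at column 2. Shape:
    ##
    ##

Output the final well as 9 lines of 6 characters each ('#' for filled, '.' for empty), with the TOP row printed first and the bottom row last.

Drop 1: O rot2 at col 4 lands with bottom-row=0; cleared 0 line(s) (total 0); column heights now [0 0 0 0 2 2], max=2
Drop 2: O rot3 at col 1 lands with bottom-row=0; cleared 0 line(s) (total 0); column heights now [0 2 2 0 2 2], max=2
Drop 3: I rot3 at col 0 lands with bottom-row=0; cleared 0 line(s) (total 0); column heights now [4 2 2 0 2 2], max=4
Drop 4: J rot3 at col 3 lands with bottom-row=2; cleared 0 line(s) (total 0); column heights now [4 2 2 3 5 2], max=5
Drop 5: O rot3 at col 2 lands with bottom-row=3; cleared 0 line(s) (total 0); column heights now [4 2 5 5 5 2], max=5

Answer: ......
......
......
......
..###.
#.###.
#..##.
###.##
###.##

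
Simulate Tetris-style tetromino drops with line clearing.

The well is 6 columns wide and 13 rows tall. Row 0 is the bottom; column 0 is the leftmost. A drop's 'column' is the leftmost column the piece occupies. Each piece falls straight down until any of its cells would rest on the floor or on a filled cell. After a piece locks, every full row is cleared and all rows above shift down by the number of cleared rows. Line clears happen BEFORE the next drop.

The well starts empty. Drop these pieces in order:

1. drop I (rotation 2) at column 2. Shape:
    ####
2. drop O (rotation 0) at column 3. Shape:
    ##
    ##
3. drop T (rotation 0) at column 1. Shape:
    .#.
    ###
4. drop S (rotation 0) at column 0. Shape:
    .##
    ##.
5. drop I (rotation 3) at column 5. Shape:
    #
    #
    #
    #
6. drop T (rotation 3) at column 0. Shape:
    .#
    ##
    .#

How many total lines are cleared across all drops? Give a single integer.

Drop 1: I rot2 at col 2 lands with bottom-row=0; cleared 0 line(s) (total 0); column heights now [0 0 1 1 1 1], max=1
Drop 2: O rot0 at col 3 lands with bottom-row=1; cleared 0 line(s) (total 0); column heights now [0 0 1 3 3 1], max=3
Drop 3: T rot0 at col 1 lands with bottom-row=3; cleared 0 line(s) (total 0); column heights now [0 4 5 4 3 1], max=5
Drop 4: S rot0 at col 0 lands with bottom-row=4; cleared 0 line(s) (total 0); column heights now [5 6 6 4 3 1], max=6
Drop 5: I rot3 at col 5 lands with bottom-row=1; cleared 0 line(s) (total 0); column heights now [5 6 6 4 3 5], max=6
Drop 6: T rot3 at col 0 lands with bottom-row=6; cleared 0 line(s) (total 0); column heights now [8 9 6 4 3 5], max=9

Answer: 0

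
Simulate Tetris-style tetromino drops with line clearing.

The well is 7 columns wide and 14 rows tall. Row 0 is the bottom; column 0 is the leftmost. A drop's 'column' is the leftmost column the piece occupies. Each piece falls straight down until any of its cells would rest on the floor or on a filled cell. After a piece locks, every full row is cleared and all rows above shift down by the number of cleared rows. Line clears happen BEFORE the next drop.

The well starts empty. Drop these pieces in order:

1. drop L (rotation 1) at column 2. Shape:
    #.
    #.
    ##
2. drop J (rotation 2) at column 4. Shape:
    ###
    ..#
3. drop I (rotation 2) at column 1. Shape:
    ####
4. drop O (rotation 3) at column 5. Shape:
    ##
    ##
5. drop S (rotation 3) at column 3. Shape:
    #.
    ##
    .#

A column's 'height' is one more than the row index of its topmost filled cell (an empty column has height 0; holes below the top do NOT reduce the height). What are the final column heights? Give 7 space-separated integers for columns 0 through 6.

Answer: 0 4 4 7 6 4 4

Derivation:
Drop 1: L rot1 at col 2 lands with bottom-row=0; cleared 0 line(s) (total 0); column heights now [0 0 3 1 0 0 0], max=3
Drop 2: J rot2 at col 4 lands with bottom-row=0; cleared 0 line(s) (total 0); column heights now [0 0 3 1 2 2 2], max=3
Drop 3: I rot2 at col 1 lands with bottom-row=3; cleared 0 line(s) (total 0); column heights now [0 4 4 4 4 2 2], max=4
Drop 4: O rot3 at col 5 lands with bottom-row=2; cleared 0 line(s) (total 0); column heights now [0 4 4 4 4 4 4], max=4
Drop 5: S rot3 at col 3 lands with bottom-row=4; cleared 0 line(s) (total 0); column heights now [0 4 4 7 6 4 4], max=7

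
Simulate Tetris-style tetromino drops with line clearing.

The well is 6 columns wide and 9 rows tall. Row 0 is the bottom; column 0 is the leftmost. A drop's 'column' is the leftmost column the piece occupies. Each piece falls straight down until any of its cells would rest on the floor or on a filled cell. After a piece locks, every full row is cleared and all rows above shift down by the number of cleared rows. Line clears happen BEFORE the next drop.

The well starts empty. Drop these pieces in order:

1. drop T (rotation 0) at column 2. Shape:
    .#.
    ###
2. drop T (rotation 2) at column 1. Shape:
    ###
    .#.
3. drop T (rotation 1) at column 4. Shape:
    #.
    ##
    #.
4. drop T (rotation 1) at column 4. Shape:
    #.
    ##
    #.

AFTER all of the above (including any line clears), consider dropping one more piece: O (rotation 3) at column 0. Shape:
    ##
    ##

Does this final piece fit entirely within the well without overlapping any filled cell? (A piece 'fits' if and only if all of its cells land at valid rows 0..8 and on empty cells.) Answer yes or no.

Drop 1: T rot0 at col 2 lands with bottom-row=0; cleared 0 line(s) (total 0); column heights now [0 0 1 2 1 0], max=2
Drop 2: T rot2 at col 1 lands with bottom-row=1; cleared 0 line(s) (total 0); column heights now [0 3 3 3 1 0], max=3
Drop 3: T rot1 at col 4 lands with bottom-row=1; cleared 0 line(s) (total 0); column heights now [0 3 3 3 4 3], max=4
Drop 4: T rot1 at col 4 lands with bottom-row=4; cleared 0 line(s) (total 0); column heights now [0 3 3 3 7 6], max=7
Test piece O rot3 at col 0 (width 2): heights before test = [0 3 3 3 7 6]; fits = True

Answer: yes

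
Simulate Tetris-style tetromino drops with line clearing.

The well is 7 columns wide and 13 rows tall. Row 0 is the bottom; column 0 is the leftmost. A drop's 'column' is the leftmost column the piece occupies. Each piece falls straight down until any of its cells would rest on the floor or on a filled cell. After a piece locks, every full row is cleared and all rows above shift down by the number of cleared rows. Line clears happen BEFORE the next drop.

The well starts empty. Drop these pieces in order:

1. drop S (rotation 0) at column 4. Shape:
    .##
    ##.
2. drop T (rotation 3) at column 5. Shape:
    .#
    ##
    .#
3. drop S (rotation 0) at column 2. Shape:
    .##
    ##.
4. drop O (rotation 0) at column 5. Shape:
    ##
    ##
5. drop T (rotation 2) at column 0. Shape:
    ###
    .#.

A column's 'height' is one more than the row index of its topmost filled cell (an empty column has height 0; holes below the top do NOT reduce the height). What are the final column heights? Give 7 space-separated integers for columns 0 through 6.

Drop 1: S rot0 at col 4 lands with bottom-row=0; cleared 0 line(s) (total 0); column heights now [0 0 0 0 1 2 2], max=2
Drop 2: T rot3 at col 5 lands with bottom-row=2; cleared 0 line(s) (total 0); column heights now [0 0 0 0 1 4 5], max=5
Drop 3: S rot0 at col 2 lands with bottom-row=0; cleared 0 line(s) (total 0); column heights now [0 0 1 2 2 4 5], max=5
Drop 4: O rot0 at col 5 lands with bottom-row=5; cleared 0 line(s) (total 0); column heights now [0 0 1 2 2 7 7], max=7
Drop 5: T rot2 at col 0 lands with bottom-row=0; cleared 1 line(s) (total 1); column heights now [0 1 1 1 1 6 6], max=6

Answer: 0 1 1 1 1 6 6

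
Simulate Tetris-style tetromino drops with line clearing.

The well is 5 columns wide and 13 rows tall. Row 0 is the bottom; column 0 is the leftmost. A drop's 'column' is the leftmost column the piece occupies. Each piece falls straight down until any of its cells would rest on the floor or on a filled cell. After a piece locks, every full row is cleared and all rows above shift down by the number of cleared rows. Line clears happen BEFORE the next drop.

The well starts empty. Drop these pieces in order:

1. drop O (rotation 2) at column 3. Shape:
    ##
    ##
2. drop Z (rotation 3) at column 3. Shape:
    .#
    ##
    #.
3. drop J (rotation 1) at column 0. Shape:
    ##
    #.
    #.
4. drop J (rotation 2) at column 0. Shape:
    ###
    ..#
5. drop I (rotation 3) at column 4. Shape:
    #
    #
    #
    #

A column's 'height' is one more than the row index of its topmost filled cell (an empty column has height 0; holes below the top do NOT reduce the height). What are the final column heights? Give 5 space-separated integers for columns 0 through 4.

Drop 1: O rot2 at col 3 lands with bottom-row=0; cleared 0 line(s) (total 0); column heights now [0 0 0 2 2], max=2
Drop 2: Z rot3 at col 3 lands with bottom-row=2; cleared 0 line(s) (total 0); column heights now [0 0 0 4 5], max=5
Drop 3: J rot1 at col 0 lands with bottom-row=0; cleared 0 line(s) (total 0); column heights now [3 3 0 4 5], max=5
Drop 4: J rot2 at col 0 lands with bottom-row=2; cleared 1 line(s) (total 1); column heights now [3 3 3 3 4], max=4
Drop 5: I rot3 at col 4 lands with bottom-row=4; cleared 0 line(s) (total 1); column heights now [3 3 3 3 8], max=8

Answer: 3 3 3 3 8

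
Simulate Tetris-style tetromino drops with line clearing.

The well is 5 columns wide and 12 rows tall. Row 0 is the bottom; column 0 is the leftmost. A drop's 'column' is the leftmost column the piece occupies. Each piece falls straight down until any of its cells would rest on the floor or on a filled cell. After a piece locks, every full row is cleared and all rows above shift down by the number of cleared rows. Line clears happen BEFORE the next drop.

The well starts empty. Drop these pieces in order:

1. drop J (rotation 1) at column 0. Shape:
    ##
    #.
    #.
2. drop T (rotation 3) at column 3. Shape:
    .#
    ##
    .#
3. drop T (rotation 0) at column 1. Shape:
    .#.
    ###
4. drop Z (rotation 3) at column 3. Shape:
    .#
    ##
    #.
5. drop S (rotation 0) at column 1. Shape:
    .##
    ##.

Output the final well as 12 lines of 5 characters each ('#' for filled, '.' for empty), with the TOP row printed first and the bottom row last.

Answer: .....
.....
.....
.....
.....
..###
.####
..##.
.###.
##..#
#..##
#...#

Derivation:
Drop 1: J rot1 at col 0 lands with bottom-row=0; cleared 0 line(s) (total 0); column heights now [3 3 0 0 0], max=3
Drop 2: T rot3 at col 3 lands with bottom-row=0; cleared 0 line(s) (total 0); column heights now [3 3 0 2 3], max=3
Drop 3: T rot0 at col 1 lands with bottom-row=3; cleared 0 line(s) (total 0); column heights now [3 4 5 4 3], max=5
Drop 4: Z rot3 at col 3 lands with bottom-row=4; cleared 0 line(s) (total 0); column heights now [3 4 5 6 7], max=7
Drop 5: S rot0 at col 1 lands with bottom-row=5; cleared 0 line(s) (total 0); column heights now [3 6 7 7 7], max=7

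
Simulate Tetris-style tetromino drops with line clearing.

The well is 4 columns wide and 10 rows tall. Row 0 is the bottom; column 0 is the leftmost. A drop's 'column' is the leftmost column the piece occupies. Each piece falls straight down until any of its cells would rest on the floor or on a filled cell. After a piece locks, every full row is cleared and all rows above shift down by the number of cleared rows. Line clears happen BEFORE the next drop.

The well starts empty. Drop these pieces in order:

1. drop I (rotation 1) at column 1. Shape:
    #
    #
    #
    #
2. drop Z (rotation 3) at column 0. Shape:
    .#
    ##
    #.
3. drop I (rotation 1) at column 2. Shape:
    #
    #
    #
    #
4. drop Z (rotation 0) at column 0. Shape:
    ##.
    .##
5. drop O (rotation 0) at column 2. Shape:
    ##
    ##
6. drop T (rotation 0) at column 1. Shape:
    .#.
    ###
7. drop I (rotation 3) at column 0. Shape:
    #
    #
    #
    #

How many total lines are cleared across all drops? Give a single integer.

Drop 1: I rot1 at col 1 lands with bottom-row=0; cleared 0 line(s) (total 0); column heights now [0 4 0 0], max=4
Drop 2: Z rot3 at col 0 lands with bottom-row=3; cleared 0 line(s) (total 0); column heights now [5 6 0 0], max=6
Drop 3: I rot1 at col 2 lands with bottom-row=0; cleared 0 line(s) (total 0); column heights now [5 6 4 0], max=6
Drop 4: Z rot0 at col 0 lands with bottom-row=6; cleared 0 line(s) (total 0); column heights now [8 8 7 0], max=8
Drop 5: O rot0 at col 2 lands with bottom-row=7; cleared 1 line(s) (total 1); column heights now [5 7 8 8], max=8
Drop 6: T rot0 at col 1 lands with bottom-row=8; cleared 0 line(s) (total 1); column heights now [5 9 10 9], max=10
Drop 7: I rot3 at col 0 lands with bottom-row=5; cleared 1 line(s) (total 2); column heights now [8 7 9 8], max=9

Answer: 2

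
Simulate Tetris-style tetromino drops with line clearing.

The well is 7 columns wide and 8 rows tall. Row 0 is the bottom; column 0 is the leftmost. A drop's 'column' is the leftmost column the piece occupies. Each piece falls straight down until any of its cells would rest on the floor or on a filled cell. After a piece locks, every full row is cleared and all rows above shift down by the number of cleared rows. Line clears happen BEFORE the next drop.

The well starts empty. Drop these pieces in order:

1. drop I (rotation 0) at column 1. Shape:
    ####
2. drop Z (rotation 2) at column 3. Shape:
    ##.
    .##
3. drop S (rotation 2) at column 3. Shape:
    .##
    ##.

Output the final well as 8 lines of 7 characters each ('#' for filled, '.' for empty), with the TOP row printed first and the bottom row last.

Answer: .......
.......
.......
....##.
...##..
...##..
....##.
.####..

Derivation:
Drop 1: I rot0 at col 1 lands with bottom-row=0; cleared 0 line(s) (total 0); column heights now [0 1 1 1 1 0 0], max=1
Drop 2: Z rot2 at col 3 lands with bottom-row=1; cleared 0 line(s) (total 0); column heights now [0 1 1 3 3 2 0], max=3
Drop 3: S rot2 at col 3 lands with bottom-row=3; cleared 0 line(s) (total 0); column heights now [0 1 1 4 5 5 0], max=5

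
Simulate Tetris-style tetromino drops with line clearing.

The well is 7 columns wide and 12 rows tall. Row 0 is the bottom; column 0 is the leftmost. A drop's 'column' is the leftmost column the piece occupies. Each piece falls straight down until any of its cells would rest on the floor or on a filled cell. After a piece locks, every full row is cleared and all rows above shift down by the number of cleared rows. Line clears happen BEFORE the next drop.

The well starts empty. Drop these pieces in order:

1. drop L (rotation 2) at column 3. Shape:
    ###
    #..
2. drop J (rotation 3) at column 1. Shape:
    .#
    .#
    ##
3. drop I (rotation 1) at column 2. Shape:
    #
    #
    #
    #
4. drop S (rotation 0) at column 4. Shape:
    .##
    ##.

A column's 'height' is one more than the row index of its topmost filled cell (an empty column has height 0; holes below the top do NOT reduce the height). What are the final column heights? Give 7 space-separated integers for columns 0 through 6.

Drop 1: L rot2 at col 3 lands with bottom-row=0; cleared 0 line(s) (total 0); column heights now [0 0 0 2 2 2 0], max=2
Drop 2: J rot3 at col 1 lands with bottom-row=0; cleared 0 line(s) (total 0); column heights now [0 1 3 2 2 2 0], max=3
Drop 3: I rot1 at col 2 lands with bottom-row=3; cleared 0 line(s) (total 0); column heights now [0 1 7 2 2 2 0], max=7
Drop 4: S rot0 at col 4 lands with bottom-row=2; cleared 0 line(s) (total 0); column heights now [0 1 7 2 3 4 4], max=7

Answer: 0 1 7 2 3 4 4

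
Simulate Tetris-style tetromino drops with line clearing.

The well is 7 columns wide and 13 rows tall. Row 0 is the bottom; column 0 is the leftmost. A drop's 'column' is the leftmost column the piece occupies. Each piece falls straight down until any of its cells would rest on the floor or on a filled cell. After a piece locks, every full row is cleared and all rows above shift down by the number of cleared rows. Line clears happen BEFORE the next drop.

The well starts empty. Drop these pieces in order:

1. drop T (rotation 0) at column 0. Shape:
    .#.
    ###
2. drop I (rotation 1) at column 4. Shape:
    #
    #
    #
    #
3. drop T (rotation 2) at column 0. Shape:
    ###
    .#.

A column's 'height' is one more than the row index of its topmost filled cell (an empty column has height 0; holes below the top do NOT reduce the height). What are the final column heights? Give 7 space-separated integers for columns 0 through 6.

Answer: 4 4 4 0 4 0 0

Derivation:
Drop 1: T rot0 at col 0 lands with bottom-row=0; cleared 0 line(s) (total 0); column heights now [1 2 1 0 0 0 0], max=2
Drop 2: I rot1 at col 4 lands with bottom-row=0; cleared 0 line(s) (total 0); column heights now [1 2 1 0 4 0 0], max=4
Drop 3: T rot2 at col 0 lands with bottom-row=2; cleared 0 line(s) (total 0); column heights now [4 4 4 0 4 0 0], max=4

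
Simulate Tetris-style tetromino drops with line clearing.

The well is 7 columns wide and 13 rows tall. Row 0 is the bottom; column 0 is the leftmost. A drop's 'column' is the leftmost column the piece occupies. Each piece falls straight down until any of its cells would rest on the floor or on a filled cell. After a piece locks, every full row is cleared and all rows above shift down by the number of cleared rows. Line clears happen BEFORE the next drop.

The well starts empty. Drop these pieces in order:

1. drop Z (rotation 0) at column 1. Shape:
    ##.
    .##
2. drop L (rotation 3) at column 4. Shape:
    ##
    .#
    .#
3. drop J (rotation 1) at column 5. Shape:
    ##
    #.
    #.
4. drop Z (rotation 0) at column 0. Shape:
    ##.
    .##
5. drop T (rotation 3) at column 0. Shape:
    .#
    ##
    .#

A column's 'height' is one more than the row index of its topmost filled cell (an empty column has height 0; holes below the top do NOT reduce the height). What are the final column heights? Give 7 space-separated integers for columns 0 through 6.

Drop 1: Z rot0 at col 1 lands with bottom-row=0; cleared 0 line(s) (total 0); column heights now [0 2 2 1 0 0 0], max=2
Drop 2: L rot3 at col 4 lands with bottom-row=0; cleared 0 line(s) (total 0); column heights now [0 2 2 1 3 3 0], max=3
Drop 3: J rot1 at col 5 lands with bottom-row=3; cleared 0 line(s) (total 0); column heights now [0 2 2 1 3 6 6], max=6
Drop 4: Z rot0 at col 0 lands with bottom-row=2; cleared 0 line(s) (total 0); column heights now [4 4 3 1 3 6 6], max=6
Drop 5: T rot3 at col 0 lands with bottom-row=4; cleared 0 line(s) (total 0); column heights now [6 7 3 1 3 6 6], max=7

Answer: 6 7 3 1 3 6 6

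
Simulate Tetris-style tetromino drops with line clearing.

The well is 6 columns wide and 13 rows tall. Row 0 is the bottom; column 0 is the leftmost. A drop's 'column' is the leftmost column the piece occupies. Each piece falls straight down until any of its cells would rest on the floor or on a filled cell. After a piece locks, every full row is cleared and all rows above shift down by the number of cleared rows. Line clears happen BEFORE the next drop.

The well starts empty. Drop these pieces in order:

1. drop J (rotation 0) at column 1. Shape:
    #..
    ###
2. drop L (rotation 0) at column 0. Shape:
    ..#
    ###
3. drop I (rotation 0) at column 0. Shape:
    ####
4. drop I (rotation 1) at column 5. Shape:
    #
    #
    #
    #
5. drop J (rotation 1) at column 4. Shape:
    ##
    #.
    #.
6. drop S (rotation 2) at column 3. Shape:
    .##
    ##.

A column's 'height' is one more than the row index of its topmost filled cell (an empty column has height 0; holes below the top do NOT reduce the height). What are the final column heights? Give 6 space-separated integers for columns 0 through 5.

Answer: 3 3 4 5 6 6

Derivation:
Drop 1: J rot0 at col 1 lands with bottom-row=0; cleared 0 line(s) (total 0); column heights now [0 2 1 1 0 0], max=2
Drop 2: L rot0 at col 0 lands with bottom-row=2; cleared 0 line(s) (total 0); column heights now [3 3 4 1 0 0], max=4
Drop 3: I rot0 at col 0 lands with bottom-row=4; cleared 0 line(s) (total 0); column heights now [5 5 5 5 0 0], max=5
Drop 4: I rot1 at col 5 lands with bottom-row=0; cleared 0 line(s) (total 0); column heights now [5 5 5 5 0 4], max=5
Drop 5: J rot1 at col 4 lands with bottom-row=2; cleared 1 line(s) (total 1); column heights now [3 3 4 1 4 4], max=4
Drop 6: S rot2 at col 3 lands with bottom-row=4; cleared 0 line(s) (total 1); column heights now [3 3 4 5 6 6], max=6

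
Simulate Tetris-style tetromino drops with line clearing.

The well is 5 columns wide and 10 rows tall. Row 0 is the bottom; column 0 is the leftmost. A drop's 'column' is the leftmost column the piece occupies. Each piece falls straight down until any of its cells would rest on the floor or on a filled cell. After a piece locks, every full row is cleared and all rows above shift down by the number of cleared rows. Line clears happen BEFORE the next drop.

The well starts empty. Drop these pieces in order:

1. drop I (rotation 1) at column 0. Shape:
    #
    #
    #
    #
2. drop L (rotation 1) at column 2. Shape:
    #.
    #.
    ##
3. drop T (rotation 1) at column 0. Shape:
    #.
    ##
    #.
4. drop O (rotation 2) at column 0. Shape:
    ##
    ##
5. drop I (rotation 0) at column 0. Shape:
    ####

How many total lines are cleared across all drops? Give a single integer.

Answer: 0

Derivation:
Drop 1: I rot1 at col 0 lands with bottom-row=0; cleared 0 line(s) (total 0); column heights now [4 0 0 0 0], max=4
Drop 2: L rot1 at col 2 lands with bottom-row=0; cleared 0 line(s) (total 0); column heights now [4 0 3 1 0], max=4
Drop 3: T rot1 at col 0 lands with bottom-row=4; cleared 0 line(s) (total 0); column heights now [7 6 3 1 0], max=7
Drop 4: O rot2 at col 0 lands with bottom-row=7; cleared 0 line(s) (total 0); column heights now [9 9 3 1 0], max=9
Drop 5: I rot0 at col 0 lands with bottom-row=9; cleared 0 line(s) (total 0); column heights now [10 10 10 10 0], max=10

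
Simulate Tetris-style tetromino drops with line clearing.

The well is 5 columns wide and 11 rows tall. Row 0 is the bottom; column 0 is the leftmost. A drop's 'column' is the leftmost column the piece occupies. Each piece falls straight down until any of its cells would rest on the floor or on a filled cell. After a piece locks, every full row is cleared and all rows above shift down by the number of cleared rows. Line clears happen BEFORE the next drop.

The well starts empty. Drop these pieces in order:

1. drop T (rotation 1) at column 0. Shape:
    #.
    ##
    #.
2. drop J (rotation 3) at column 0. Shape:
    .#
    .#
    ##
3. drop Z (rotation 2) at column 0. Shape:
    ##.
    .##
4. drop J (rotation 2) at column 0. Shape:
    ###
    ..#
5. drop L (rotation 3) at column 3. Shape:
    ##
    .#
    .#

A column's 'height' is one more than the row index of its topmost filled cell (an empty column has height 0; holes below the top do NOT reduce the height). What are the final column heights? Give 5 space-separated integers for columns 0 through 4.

Answer: 9 9 9 3 3

Derivation:
Drop 1: T rot1 at col 0 lands with bottom-row=0; cleared 0 line(s) (total 0); column heights now [3 2 0 0 0], max=3
Drop 2: J rot3 at col 0 lands with bottom-row=3; cleared 0 line(s) (total 0); column heights now [4 6 0 0 0], max=6
Drop 3: Z rot2 at col 0 lands with bottom-row=6; cleared 0 line(s) (total 0); column heights now [8 8 7 0 0], max=8
Drop 4: J rot2 at col 0 lands with bottom-row=7; cleared 0 line(s) (total 0); column heights now [9 9 9 0 0], max=9
Drop 5: L rot3 at col 3 lands with bottom-row=0; cleared 0 line(s) (total 0); column heights now [9 9 9 3 3], max=9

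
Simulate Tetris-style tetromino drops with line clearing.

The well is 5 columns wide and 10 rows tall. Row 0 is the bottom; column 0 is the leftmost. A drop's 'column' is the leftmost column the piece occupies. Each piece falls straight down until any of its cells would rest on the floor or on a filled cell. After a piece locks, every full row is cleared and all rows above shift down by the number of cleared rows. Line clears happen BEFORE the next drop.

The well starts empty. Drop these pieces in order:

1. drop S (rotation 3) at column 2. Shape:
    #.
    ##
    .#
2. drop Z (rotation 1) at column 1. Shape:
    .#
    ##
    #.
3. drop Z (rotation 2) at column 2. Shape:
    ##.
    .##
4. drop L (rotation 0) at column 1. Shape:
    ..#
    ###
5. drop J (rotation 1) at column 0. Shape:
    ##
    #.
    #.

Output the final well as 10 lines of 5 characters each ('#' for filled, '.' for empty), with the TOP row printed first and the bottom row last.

Answer: .....
.....
##.#.
####.
#.##.
..###
.##..
.##..
..##.
...#.

Derivation:
Drop 1: S rot3 at col 2 lands with bottom-row=0; cleared 0 line(s) (total 0); column heights now [0 0 3 2 0], max=3
Drop 2: Z rot1 at col 1 lands with bottom-row=2; cleared 0 line(s) (total 0); column heights now [0 4 5 2 0], max=5
Drop 3: Z rot2 at col 2 lands with bottom-row=4; cleared 0 line(s) (total 0); column heights now [0 4 6 6 5], max=6
Drop 4: L rot0 at col 1 lands with bottom-row=6; cleared 0 line(s) (total 0); column heights now [0 7 7 8 5], max=8
Drop 5: J rot1 at col 0 lands with bottom-row=5; cleared 0 line(s) (total 0); column heights now [8 8 7 8 5], max=8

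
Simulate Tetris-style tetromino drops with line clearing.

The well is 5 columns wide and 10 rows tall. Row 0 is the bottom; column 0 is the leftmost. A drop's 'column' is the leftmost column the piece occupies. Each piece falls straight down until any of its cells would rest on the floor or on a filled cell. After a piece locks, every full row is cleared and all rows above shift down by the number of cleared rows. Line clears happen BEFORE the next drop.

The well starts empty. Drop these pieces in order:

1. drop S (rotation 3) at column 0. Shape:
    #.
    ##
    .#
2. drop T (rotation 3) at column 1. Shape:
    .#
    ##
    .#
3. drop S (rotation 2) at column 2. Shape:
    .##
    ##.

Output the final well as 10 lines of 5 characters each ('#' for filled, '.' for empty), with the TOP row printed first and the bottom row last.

Answer: .....
.....
.....
.....
...##
..##.
..#..
###..
###..
.#...

Derivation:
Drop 1: S rot3 at col 0 lands with bottom-row=0; cleared 0 line(s) (total 0); column heights now [3 2 0 0 0], max=3
Drop 2: T rot3 at col 1 lands with bottom-row=1; cleared 0 line(s) (total 0); column heights now [3 3 4 0 0], max=4
Drop 3: S rot2 at col 2 lands with bottom-row=4; cleared 0 line(s) (total 0); column heights now [3 3 5 6 6], max=6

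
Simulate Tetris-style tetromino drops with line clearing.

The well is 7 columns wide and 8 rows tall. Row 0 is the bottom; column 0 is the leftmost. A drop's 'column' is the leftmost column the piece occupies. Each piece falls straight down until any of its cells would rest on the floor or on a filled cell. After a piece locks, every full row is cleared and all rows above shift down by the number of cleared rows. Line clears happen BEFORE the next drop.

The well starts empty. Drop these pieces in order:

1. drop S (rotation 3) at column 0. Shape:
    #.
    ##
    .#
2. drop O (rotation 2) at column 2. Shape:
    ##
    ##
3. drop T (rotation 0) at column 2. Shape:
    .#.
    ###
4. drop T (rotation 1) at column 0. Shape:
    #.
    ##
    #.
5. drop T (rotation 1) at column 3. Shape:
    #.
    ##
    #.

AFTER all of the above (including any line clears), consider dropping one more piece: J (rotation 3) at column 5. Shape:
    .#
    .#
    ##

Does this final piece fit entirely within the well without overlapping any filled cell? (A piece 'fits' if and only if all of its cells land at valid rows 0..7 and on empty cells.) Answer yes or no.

Answer: yes

Derivation:
Drop 1: S rot3 at col 0 lands with bottom-row=0; cleared 0 line(s) (total 0); column heights now [3 2 0 0 0 0 0], max=3
Drop 2: O rot2 at col 2 lands with bottom-row=0; cleared 0 line(s) (total 0); column heights now [3 2 2 2 0 0 0], max=3
Drop 3: T rot0 at col 2 lands with bottom-row=2; cleared 0 line(s) (total 0); column heights now [3 2 3 4 3 0 0], max=4
Drop 4: T rot1 at col 0 lands with bottom-row=3; cleared 0 line(s) (total 0); column heights now [6 5 3 4 3 0 0], max=6
Drop 5: T rot1 at col 3 lands with bottom-row=4; cleared 0 line(s) (total 0); column heights now [6 5 3 7 6 0 0], max=7
Test piece J rot3 at col 5 (width 2): heights before test = [6 5 3 7 6 0 0]; fits = True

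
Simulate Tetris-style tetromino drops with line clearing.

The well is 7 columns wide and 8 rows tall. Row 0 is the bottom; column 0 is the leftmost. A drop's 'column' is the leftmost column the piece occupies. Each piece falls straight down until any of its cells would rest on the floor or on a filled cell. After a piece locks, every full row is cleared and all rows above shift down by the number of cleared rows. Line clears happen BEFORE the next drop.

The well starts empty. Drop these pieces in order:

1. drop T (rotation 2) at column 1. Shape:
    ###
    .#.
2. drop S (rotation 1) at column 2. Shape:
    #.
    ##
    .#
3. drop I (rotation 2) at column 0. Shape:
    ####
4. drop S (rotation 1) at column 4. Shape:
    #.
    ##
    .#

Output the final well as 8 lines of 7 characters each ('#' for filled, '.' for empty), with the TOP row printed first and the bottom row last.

Drop 1: T rot2 at col 1 lands with bottom-row=0; cleared 0 line(s) (total 0); column heights now [0 2 2 2 0 0 0], max=2
Drop 2: S rot1 at col 2 lands with bottom-row=2; cleared 0 line(s) (total 0); column heights now [0 2 5 4 0 0 0], max=5
Drop 3: I rot2 at col 0 lands with bottom-row=5; cleared 0 line(s) (total 0); column heights now [6 6 6 6 0 0 0], max=6
Drop 4: S rot1 at col 4 lands with bottom-row=0; cleared 0 line(s) (total 0); column heights now [6 6 6 6 3 2 0], max=6

Answer: .......
.......
####...
..#....
..##...
...##..
.#####.
..#..#.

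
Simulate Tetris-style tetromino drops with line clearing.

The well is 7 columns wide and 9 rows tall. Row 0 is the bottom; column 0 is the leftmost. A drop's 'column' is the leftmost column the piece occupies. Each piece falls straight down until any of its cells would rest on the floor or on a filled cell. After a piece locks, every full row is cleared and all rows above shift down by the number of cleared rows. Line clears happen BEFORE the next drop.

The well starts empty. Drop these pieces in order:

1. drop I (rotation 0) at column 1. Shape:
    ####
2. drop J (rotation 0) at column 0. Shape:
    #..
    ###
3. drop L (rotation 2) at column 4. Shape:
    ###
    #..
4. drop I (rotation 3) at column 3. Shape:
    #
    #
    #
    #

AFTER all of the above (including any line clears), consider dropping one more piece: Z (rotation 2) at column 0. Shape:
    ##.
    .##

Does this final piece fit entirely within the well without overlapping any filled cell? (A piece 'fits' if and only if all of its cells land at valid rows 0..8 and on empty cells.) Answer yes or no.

Drop 1: I rot0 at col 1 lands with bottom-row=0; cleared 0 line(s) (total 0); column heights now [0 1 1 1 1 0 0], max=1
Drop 2: J rot0 at col 0 lands with bottom-row=1; cleared 0 line(s) (total 0); column heights now [3 2 2 1 1 0 0], max=3
Drop 3: L rot2 at col 4 lands with bottom-row=1; cleared 0 line(s) (total 0); column heights now [3 2 2 1 3 3 3], max=3
Drop 4: I rot3 at col 3 lands with bottom-row=1; cleared 0 line(s) (total 0); column heights now [3 2 2 5 3 3 3], max=5
Test piece Z rot2 at col 0 (width 3): heights before test = [3 2 2 5 3 3 3]; fits = True

Answer: yes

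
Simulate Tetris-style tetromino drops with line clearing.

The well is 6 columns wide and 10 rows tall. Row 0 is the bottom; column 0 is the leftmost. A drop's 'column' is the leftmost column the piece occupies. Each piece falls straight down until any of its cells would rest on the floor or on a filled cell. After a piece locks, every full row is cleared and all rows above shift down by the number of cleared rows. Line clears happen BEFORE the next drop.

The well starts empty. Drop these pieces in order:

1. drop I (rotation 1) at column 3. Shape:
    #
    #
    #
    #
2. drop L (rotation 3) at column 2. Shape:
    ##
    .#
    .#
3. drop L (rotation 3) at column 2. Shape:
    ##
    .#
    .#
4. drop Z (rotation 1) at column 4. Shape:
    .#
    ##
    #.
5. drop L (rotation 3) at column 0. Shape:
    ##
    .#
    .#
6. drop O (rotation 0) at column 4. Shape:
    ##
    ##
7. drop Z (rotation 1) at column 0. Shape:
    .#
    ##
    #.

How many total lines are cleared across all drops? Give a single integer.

Drop 1: I rot1 at col 3 lands with bottom-row=0; cleared 0 line(s) (total 0); column heights now [0 0 0 4 0 0], max=4
Drop 2: L rot3 at col 2 lands with bottom-row=4; cleared 0 line(s) (total 0); column heights now [0 0 7 7 0 0], max=7
Drop 3: L rot3 at col 2 lands with bottom-row=7; cleared 0 line(s) (total 0); column heights now [0 0 10 10 0 0], max=10
Drop 4: Z rot1 at col 4 lands with bottom-row=0; cleared 0 line(s) (total 0); column heights now [0 0 10 10 2 3], max=10
Drop 5: L rot3 at col 0 lands with bottom-row=0; cleared 0 line(s) (total 0); column heights now [3 3 10 10 2 3], max=10
Drop 6: O rot0 at col 4 lands with bottom-row=3; cleared 0 line(s) (total 0); column heights now [3 3 10 10 5 5], max=10
Drop 7: Z rot1 at col 0 lands with bottom-row=3; cleared 0 line(s) (total 0); column heights now [5 6 10 10 5 5], max=10

Answer: 0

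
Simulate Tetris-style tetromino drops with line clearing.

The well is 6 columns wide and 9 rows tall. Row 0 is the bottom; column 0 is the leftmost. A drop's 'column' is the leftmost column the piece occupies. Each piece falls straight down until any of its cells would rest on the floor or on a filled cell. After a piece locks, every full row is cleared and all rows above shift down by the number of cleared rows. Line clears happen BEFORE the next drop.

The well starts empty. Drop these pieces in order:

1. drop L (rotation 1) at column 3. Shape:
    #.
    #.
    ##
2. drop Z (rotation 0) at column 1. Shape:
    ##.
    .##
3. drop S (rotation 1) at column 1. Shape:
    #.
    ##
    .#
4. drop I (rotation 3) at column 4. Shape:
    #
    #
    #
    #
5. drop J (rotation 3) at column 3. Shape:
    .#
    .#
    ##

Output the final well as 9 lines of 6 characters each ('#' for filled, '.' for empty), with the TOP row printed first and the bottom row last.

Answer: ......
.#..#.
.##.#.
..###.
.##.#.
..###.
...##.
...##.
...##.

Derivation:
Drop 1: L rot1 at col 3 lands with bottom-row=0; cleared 0 line(s) (total 0); column heights now [0 0 0 3 1 0], max=3
Drop 2: Z rot0 at col 1 lands with bottom-row=3; cleared 0 line(s) (total 0); column heights now [0 5 5 4 1 0], max=5
Drop 3: S rot1 at col 1 lands with bottom-row=5; cleared 0 line(s) (total 0); column heights now [0 8 7 4 1 0], max=8
Drop 4: I rot3 at col 4 lands with bottom-row=1; cleared 0 line(s) (total 0); column heights now [0 8 7 4 5 0], max=8
Drop 5: J rot3 at col 3 lands with bottom-row=5; cleared 0 line(s) (total 0); column heights now [0 8 7 6 8 0], max=8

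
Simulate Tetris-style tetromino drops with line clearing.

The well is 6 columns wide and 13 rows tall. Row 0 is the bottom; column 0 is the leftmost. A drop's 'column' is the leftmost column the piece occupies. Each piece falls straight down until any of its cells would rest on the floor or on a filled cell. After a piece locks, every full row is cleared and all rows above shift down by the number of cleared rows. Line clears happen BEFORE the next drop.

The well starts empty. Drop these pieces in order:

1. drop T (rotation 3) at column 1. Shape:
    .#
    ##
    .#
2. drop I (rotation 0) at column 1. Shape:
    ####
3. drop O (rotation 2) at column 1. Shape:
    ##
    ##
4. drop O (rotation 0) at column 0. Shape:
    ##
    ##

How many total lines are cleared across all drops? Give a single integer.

Answer: 0

Derivation:
Drop 1: T rot3 at col 1 lands with bottom-row=0; cleared 0 line(s) (total 0); column heights now [0 2 3 0 0 0], max=3
Drop 2: I rot0 at col 1 lands with bottom-row=3; cleared 0 line(s) (total 0); column heights now [0 4 4 4 4 0], max=4
Drop 3: O rot2 at col 1 lands with bottom-row=4; cleared 0 line(s) (total 0); column heights now [0 6 6 4 4 0], max=6
Drop 4: O rot0 at col 0 lands with bottom-row=6; cleared 0 line(s) (total 0); column heights now [8 8 6 4 4 0], max=8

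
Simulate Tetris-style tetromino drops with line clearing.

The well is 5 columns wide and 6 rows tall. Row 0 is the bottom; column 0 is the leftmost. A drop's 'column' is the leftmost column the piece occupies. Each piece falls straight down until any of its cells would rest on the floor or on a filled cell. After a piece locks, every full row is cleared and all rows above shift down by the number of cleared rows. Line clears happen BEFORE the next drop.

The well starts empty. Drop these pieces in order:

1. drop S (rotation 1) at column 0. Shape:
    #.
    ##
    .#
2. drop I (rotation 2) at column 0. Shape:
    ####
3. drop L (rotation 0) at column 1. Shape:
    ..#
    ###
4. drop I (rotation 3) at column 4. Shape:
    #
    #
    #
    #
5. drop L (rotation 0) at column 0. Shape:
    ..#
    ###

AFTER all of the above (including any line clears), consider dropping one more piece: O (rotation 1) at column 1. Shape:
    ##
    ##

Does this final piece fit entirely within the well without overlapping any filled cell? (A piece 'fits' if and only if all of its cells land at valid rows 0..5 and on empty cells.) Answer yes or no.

Answer: no

Derivation:
Drop 1: S rot1 at col 0 lands with bottom-row=0; cleared 0 line(s) (total 0); column heights now [3 2 0 0 0], max=3
Drop 2: I rot2 at col 0 lands with bottom-row=3; cleared 0 line(s) (total 0); column heights now [4 4 4 4 0], max=4
Drop 3: L rot0 at col 1 lands with bottom-row=4; cleared 0 line(s) (total 0); column heights now [4 5 5 6 0], max=6
Drop 4: I rot3 at col 4 lands with bottom-row=0; cleared 1 line(s) (total 1); column heights now [3 4 4 5 3], max=5
Drop 5: L rot0 at col 0 lands with bottom-row=4; cleared 0 line(s) (total 1); column heights now [5 5 6 5 3], max=6
Test piece O rot1 at col 1 (width 2): heights before test = [5 5 6 5 3]; fits = False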